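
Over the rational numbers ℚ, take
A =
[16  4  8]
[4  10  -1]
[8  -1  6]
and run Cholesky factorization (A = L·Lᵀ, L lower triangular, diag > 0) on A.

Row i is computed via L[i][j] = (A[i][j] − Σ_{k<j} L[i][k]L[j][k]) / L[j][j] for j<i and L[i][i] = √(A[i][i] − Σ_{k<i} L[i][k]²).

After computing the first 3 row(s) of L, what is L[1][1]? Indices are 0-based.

Step 1: L[0][0] = √(16) = 4.
  L[1][0] = (4) / L[0][0] = 1.
Step 2: L[1][1] = √(9) = 3.
  L[2][0] = (8) / L[0][0] = 2.
  L[2][1] = (-3) / L[1][1] = -1.
Step 3: L[2][2] = √(1) = 1.

L[1][1] = 3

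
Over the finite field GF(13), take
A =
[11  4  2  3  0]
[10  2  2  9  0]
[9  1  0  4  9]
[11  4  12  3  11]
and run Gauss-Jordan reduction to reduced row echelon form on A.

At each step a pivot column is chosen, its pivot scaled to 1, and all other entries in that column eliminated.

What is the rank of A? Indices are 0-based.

pivot(0,0)=11: scale R0 → (1, 11, 12, 5, 0)
  clear (1,0): R1 −= (10)R0 → (0, 9, 12, 11, 0)
  clear (2,0): R2 −= (9)R0 → (0, 6, 9, 11, 9)
  clear (3,0): R3 −= (11)R0 → (0, 0, 10, 0, 11)
pivot(1,1)=9: scale R1 → (0, 1, 10, 7, 0)
  clear (0,1): R0 −= (11)R1 → (1, 0, 6, 6, 0)
  clear (2,1): R2 −= (6)R1 → (0, 0, 1, 8, 9)
pivot(2,2)=1: scale R2 → (0, 0, 1, 8, 9)
  clear (0,2): R0 −= (6)R2 → (1, 0, 0, 10, 11)
  clear (1,2): R1 −= (10)R2 → (0, 1, 0, 5, 1)
  clear (3,2): R3 −= (10)R2 → (0, 0, 0, 11, 12)
pivot(3,3)=11: scale R3 → (0, 0, 0, 1, 7)
  clear (0,3): R0 −= (10)R3 → (1, 0, 0, 0, 6)
  clear (1,3): R1 −= (5)R3 → (0, 1, 0, 0, 5)
  clear (2,3): R2 −= (8)R3 → (0, 0, 1, 0, 5)

rank = 4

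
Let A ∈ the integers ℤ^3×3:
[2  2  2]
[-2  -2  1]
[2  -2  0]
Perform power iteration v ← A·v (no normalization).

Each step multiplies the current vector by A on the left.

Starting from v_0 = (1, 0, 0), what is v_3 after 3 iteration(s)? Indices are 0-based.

v_3 = (28, -4, 4)

v_0 = (1, 0, 0).
v_1 = A·v_0 = (2, -2, 2).
v_2 = A·v_1 = (4, 2, 8).
v_3 = A·v_2 = (28, -4, 4).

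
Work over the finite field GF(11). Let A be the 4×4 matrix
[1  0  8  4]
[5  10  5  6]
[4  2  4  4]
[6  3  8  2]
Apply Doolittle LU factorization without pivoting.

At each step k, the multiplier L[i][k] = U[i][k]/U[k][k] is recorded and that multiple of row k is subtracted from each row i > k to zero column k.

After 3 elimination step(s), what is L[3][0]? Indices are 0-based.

L[3][0] = 6

Step 1: pivot at (0,0) is 1.
  row1 ← row1 − (5)·row0  ⇒  L[1][0]=5, U row1=(0, 10, 9, 8)
  row2 ← row2 − (4)·row0  ⇒  L[2][0]=4, U row2=(0, 2, 5, 10)
  row3 ← row3 − (6)·row0  ⇒  L[3][0]=6, U row3=(0, 3, 4, 0)
Step 2: pivot at (1,1) is 10.
  row2 ← row2 − (9)·row1  ⇒  L[2][1]=9, U row2=(0, 0, 1, 4)
  row3 ← row3 − (8)·row1  ⇒  L[3][1]=8, U row3=(0, 0, 9, 2)
Step 3: pivot at (2,2) is 1.
  row3 ← row3 − (9)·row2  ⇒  L[3][2]=9, U row3=(0, 0, 0, 10)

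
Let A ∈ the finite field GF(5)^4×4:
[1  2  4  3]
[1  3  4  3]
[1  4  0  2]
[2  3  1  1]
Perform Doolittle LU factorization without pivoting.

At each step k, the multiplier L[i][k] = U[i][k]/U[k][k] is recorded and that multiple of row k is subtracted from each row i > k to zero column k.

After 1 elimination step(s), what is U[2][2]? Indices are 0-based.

U[2][2] = 1

Step 1: pivot at (0,0) is 1.
  row1 ← row1 − (1)·row0  ⇒  L[1][0]=1, U row1=(0, 1, 0, 0)
  row2 ← row2 − (1)·row0  ⇒  L[2][0]=1, U row2=(0, 2, 1, 4)
  row3 ← row3 − (2)·row0  ⇒  L[3][0]=2, U row3=(0, 4, 3, 0)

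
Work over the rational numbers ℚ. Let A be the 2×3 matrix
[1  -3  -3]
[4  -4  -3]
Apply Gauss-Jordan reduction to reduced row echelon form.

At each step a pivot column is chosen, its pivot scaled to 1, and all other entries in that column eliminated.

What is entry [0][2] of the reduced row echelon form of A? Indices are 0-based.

[1] R0 /= 1  ⇒  (1, -3, -3)
     R1 -= 4·R0  ⇒  (0, 8, 9)
[2] R1 /= 8  ⇒  (0, 1, 9/8)
     R0 -= -3·R1  ⇒  (1, 0, 3/8)

M[0][2] = 3/8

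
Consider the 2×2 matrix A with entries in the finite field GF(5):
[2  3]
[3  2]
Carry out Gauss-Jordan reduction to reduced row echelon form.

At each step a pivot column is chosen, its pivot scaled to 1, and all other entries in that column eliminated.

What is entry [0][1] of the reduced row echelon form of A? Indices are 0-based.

pivot(0,0)=2: scale R0 → (1, 4)
  clear (1,0): R1 −= (3)R0 → (0, 0)
col 1: no nonzero at/below row 1; advance.

M[0][1] = 4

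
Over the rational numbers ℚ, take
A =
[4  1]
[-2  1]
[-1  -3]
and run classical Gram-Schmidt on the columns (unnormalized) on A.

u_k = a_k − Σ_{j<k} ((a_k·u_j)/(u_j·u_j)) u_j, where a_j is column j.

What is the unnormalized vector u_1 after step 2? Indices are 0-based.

Step 1: u_0 = a_0 = (4, -2, -1).
Step 2: u_1 = a_1 − (5/21)·u_0 = (1/21, 31/21, -58/21).

u_1 = (1/21, 31/21, -58/21)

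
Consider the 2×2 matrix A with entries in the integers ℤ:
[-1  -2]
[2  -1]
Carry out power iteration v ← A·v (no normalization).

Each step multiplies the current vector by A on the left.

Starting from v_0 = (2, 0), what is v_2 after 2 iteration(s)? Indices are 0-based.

v_0 = (2, 0).
v_1 = A·v_0 = (-2, 4).
v_2 = A·v_1 = (-6, -8).

v_2 = (-6, -8)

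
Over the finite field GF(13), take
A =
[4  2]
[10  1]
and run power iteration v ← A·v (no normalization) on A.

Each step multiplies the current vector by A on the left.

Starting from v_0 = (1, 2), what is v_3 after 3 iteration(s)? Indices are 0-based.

v_3 = (5, 2)

v_0 = (1, 2).
v_1 = A·v_0 = (8, 12).
v_2 = A·v_1 = (4, 1).
v_3 = A·v_2 = (5, 2).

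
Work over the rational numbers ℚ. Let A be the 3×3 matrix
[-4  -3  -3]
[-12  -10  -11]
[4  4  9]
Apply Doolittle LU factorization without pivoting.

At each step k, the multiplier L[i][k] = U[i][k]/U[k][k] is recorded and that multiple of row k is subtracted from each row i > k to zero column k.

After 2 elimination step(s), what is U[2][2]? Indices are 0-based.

[col 0] pivot -4
  R1 -= 3*R0 → (0, -1, -2)  (L[1][0] := 3)
  R2 -= -1*R0 → (0, 1, 6)  (L[2][0] := -1)
[col 1] pivot -1
  R2 -= -1*R1 → (0, 0, 4)  (L[2][1] := -1)

U[2][2] = 4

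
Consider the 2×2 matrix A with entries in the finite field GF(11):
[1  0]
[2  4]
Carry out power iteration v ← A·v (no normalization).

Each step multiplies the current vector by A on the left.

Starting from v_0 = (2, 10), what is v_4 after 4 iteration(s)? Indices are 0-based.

v_4 = (2, 7)

v_0 = (2, 10).
v_1 = A·v_0 = (2, 0).
v_2 = A·v_1 = (2, 4).
v_3 = A·v_2 = (2, 9).
v_4 = A·v_3 = (2, 7).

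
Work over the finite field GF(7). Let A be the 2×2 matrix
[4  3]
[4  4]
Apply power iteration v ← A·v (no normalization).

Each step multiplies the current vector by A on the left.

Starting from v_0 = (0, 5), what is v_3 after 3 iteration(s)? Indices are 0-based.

v_0 = (0, 5).
v_1 = A·v_0 = (1, 6).
v_2 = A·v_1 = (1, 0).
v_3 = A·v_2 = (4, 4).

v_3 = (4, 4)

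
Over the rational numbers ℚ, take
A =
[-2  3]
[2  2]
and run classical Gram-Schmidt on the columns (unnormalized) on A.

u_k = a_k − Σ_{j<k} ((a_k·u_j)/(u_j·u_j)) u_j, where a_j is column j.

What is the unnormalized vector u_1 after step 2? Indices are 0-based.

Step 1: u_0 = a_0 = (-2, 2).
Step 2: u_1 = a_1 − (-1/4)·u_0 = (5/2, 5/2).

u_1 = (5/2, 5/2)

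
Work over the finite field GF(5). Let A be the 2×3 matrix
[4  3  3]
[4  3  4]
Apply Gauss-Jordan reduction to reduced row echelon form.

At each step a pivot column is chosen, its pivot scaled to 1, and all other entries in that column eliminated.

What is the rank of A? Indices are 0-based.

step 1: normalize row 0 (÷4) = (1, 2, 2)
  row 1: subtract 4×row0 = (0, 0, 1)
skip col 1 (zero from row 1)
step 2: normalize row 1 (÷1) = (0, 0, 1)
  row 0: subtract 2×row1 = (1, 2, 0)

rank = 2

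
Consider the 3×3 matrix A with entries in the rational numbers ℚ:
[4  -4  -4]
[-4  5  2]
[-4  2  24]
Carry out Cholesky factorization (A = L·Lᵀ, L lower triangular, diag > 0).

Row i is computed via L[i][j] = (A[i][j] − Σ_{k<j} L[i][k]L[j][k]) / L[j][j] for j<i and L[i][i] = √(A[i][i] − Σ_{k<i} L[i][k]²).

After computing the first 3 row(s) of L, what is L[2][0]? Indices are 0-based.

L[2][0] = -2

Step 1: L[0][0] = √(4) = 2.
  L[1][0] = (-4) / L[0][0] = -2.
Step 2: L[1][1] = √(1) = 1.
  L[2][0] = (-4) / L[0][0] = -2.
  L[2][1] = (-2) / L[1][1] = -2.
Step 3: L[2][2] = √(16) = 4.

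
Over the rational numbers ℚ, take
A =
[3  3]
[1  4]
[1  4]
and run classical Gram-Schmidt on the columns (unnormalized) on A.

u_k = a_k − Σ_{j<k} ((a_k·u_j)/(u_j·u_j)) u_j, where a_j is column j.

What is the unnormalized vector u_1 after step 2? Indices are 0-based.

Step 1: u_0 = a_0 = (3, 1, 1).
Step 2: u_1 = a_1 − (17/11)·u_0 = (-18/11, 27/11, 27/11).

u_1 = (-18/11, 27/11, 27/11)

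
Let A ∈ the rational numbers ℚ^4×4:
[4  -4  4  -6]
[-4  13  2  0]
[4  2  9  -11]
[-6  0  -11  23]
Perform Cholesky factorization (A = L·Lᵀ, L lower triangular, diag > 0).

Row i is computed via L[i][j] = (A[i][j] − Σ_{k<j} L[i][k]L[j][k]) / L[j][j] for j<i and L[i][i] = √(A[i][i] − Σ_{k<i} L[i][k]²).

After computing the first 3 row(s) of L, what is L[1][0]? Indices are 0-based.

L[1][0] = -2

Step 1: L[0][0] = √(4) = 2.
  L[1][0] = (-4) / L[0][0] = -2.
Step 2: L[1][1] = √(9) = 3.
  L[2][0] = (4) / L[0][0] = 2.
  L[2][1] = (6) / L[1][1] = 2.
Step 3: L[2][2] = √(1) = 1.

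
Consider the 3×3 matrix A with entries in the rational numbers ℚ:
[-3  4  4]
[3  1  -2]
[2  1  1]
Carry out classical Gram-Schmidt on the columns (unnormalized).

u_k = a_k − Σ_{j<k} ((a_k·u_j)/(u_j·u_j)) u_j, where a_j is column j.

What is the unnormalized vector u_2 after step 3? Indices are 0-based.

Step 1: u_0 = a_0 = (-3, 3, 2).
Step 2: u_1 = a_1 − (-7/22)·u_0 = (67/22, 43/22, 18/11).
Step 3: u_2 = a_2 − (-8/11)·u_0 − (218/347)·u_1 = (-33/347, -363/347, 495/347).

u_2 = (-33/347, -363/347, 495/347)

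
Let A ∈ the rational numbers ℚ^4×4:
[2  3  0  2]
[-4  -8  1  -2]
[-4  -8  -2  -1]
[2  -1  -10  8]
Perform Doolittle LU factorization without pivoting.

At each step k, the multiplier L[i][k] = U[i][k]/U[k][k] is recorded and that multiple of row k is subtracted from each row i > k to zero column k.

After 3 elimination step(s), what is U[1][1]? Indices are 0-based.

U[1][1] = -2

k=0: U[0][0]=2
  eliminate (1,0): mult=-2, new row 1: (0, -2, 1, 2); set L[1][0]=-2
  eliminate (2,0): mult=-2, new row 2: (0, -2, -2, 3); set L[2][0]=-2
  eliminate (3,0): mult=1, new row 3: (0, -4, -10, 6); set L[3][0]=1
k=1: U[1][1]=-2
  eliminate (2,1): mult=1, new row 2: (0, 0, -3, 1); set L[2][1]=1
  eliminate (3,1): mult=2, new row 3: (0, 0, -12, 2); set L[3][1]=2
k=2: U[2][2]=-3
  eliminate (3,2): mult=4, new row 3: (0, 0, 0, -2); set L[3][2]=4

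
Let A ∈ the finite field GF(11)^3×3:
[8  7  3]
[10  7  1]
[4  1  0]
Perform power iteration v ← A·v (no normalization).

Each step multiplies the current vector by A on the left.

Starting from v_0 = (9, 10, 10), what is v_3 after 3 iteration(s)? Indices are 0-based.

v_3 = (7, 3, 0)

v_0 = (9, 10, 10).
v_1 = A·v_0 = (7, 5, 2).
v_2 = A·v_1 = (9, 8, 0).
v_3 = A·v_2 = (7, 3, 0).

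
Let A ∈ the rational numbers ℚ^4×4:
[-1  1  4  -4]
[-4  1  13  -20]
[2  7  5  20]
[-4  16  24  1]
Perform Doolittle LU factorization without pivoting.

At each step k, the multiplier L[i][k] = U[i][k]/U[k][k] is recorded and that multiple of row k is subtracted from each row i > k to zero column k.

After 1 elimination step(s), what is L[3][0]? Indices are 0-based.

Step 1: pivot at (0,0) is -1.
  row1 ← row1 − (4)·row0  ⇒  L[1][0]=4, U row1=(0, -3, -3, -4)
  row2 ← row2 − (-2)·row0  ⇒  L[2][0]=-2, U row2=(0, 9, 13, 12)
  row3 ← row3 − (4)·row0  ⇒  L[3][0]=4, U row3=(0, 12, 8, 17)

L[3][0] = 4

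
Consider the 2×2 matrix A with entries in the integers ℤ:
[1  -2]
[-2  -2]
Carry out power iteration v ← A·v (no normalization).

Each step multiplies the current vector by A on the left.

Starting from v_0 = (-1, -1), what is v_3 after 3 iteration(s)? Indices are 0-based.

v_3 = (13, 34)

v_0 = (-1, -1).
v_1 = A·v_0 = (1, 4).
v_2 = A·v_1 = (-7, -10).
v_3 = A·v_2 = (13, 34).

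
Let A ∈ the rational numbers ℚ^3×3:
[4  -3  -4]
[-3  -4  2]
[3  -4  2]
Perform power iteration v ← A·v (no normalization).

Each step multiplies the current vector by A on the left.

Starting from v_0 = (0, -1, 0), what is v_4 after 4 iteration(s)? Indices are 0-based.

v_0 = (0, -1, 0).
v_1 = A·v_0 = (3, 4, 4).
v_2 = A·v_1 = (-16, -17, 1).
v_3 = A·v_2 = (-17, 118, 22).
v_4 = A·v_3 = (-510, -377, -479).

v_4 = (-510, -377, -479)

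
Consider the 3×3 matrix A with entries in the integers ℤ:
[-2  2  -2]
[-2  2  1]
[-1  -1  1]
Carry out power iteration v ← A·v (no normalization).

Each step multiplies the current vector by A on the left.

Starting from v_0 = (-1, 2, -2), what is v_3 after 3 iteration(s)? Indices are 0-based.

v_0 = (-1, 2, -2).
v_1 = A·v_0 = (10, 4, -3).
v_2 = A·v_1 = (-6, -15, -17).
v_3 = A·v_2 = (16, -35, 4).

v_3 = (16, -35, 4)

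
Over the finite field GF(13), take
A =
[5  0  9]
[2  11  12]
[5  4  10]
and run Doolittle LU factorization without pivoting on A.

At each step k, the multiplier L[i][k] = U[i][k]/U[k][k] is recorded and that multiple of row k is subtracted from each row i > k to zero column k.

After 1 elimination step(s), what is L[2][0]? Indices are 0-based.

L[2][0] = 1

k=0: U[0][0]=5
  eliminate (1,0): mult=3, new row 1: (0, 11, 11); set L[1][0]=3
  eliminate (2,0): mult=1, new row 2: (0, 4, 1); set L[2][0]=1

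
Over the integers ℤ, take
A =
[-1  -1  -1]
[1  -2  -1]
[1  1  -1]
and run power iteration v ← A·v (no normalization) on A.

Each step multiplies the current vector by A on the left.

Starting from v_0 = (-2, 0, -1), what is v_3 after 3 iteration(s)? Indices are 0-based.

v_0 = (-2, 0, -1).
v_1 = A·v_0 = (3, -1, -1).
v_2 = A·v_1 = (-1, 6, 3).
v_3 = A·v_2 = (-8, -16, 2).

v_3 = (-8, -16, 2)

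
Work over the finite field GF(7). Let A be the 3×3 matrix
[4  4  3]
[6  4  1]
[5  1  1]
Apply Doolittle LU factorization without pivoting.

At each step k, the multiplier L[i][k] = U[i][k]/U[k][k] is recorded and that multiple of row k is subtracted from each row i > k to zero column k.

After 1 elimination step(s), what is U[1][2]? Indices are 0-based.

[col 0] pivot 4
  R1 -= 5*R0 → (0, 5, 0)  (L[1][0] := 5)
  R2 -= 3*R0 → (0, 3, 6)  (L[2][0] := 3)

U[1][2] = 0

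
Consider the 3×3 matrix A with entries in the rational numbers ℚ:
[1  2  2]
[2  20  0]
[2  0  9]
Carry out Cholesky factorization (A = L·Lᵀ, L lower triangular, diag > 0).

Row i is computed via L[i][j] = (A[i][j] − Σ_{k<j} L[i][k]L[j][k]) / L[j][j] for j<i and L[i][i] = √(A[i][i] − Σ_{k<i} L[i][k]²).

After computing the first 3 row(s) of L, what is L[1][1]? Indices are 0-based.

Step 1: L[0][0] = √(1) = 1.
  L[1][0] = (2) / L[0][0] = 2.
Step 2: L[1][1] = √(16) = 4.
  L[2][0] = (2) / L[0][0] = 2.
  L[2][1] = (-4) / L[1][1] = -1.
Step 3: L[2][2] = √(4) = 2.

L[1][1] = 4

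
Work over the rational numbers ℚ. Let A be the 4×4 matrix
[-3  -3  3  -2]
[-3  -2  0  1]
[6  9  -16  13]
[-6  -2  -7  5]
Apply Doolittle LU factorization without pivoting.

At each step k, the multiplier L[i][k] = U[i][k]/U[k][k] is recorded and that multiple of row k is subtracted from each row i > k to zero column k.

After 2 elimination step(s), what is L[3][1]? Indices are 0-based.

[col 0] pivot -3
  R1 -= 1*R0 → (0, 1, -3, 3)  (L[1][0] := 1)
  R2 -= -2*R0 → (0, 3, -10, 9)  (L[2][0] := -2)
  R3 -= 2*R0 → (0, 4, -13, 9)  (L[3][0] := 2)
[col 1] pivot 1
  R2 -= 3*R1 → (0, 0, -1, 0)  (L[2][1] := 3)
  R3 -= 4*R1 → (0, 0, -1, -3)  (L[3][1] := 4)

L[3][1] = 4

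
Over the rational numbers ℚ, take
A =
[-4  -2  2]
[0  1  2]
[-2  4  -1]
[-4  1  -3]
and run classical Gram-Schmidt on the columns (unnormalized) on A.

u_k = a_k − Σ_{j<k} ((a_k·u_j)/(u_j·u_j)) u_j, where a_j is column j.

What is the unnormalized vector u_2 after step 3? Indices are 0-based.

Step 1: u_0 = a_0 = (-4, 0, -2, -4).
Step 2: u_1 = a_1 − (-1/9)·u_0 = (-22/9, 1, 34/9, 5/9).
Step 3: u_2 = a_2 − (1/6)·u_0 − (-75/194)·u_1 = (167/97, 463/194, 77/97, -411/194).

u_2 = (167/97, 463/194, 77/97, -411/194)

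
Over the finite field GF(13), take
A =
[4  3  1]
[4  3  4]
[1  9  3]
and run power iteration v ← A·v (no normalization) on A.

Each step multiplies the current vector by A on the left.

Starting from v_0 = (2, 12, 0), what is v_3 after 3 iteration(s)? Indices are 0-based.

v_0 = (2, 12, 0).
v_1 = A·v_0 = (5, 5, 6).
v_2 = A·v_1 = (2, 7, 3).
v_3 = A·v_2 = (6, 2, 9).

v_3 = (6, 2, 9)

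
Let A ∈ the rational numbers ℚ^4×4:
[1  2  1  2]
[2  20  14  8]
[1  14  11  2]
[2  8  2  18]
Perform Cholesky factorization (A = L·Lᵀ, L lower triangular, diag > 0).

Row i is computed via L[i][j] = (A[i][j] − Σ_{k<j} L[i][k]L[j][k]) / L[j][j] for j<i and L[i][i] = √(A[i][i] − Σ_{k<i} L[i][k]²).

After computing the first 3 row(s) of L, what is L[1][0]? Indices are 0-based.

L[1][0] = 2

Step 1: L[0][0] = √(1) = 1.
  L[1][0] = (2) / L[0][0] = 2.
Step 2: L[1][1] = √(16) = 4.
  L[2][0] = (1) / L[0][0] = 1.
  L[2][1] = (12) / L[1][1] = 3.
Step 3: L[2][2] = √(1) = 1.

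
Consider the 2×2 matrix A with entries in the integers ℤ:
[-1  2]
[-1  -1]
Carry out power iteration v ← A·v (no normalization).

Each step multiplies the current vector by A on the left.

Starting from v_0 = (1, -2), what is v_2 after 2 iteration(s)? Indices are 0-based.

v_0 = (1, -2).
v_1 = A·v_0 = (-5, 1).
v_2 = A·v_1 = (7, 4).

v_2 = (7, 4)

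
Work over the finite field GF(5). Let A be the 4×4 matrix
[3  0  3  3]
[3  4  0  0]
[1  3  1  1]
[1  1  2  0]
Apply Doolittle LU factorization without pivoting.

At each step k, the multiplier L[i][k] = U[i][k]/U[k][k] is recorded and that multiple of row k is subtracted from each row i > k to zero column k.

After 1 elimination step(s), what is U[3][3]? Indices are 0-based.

[col 0] pivot 3
  R1 -= 1*R0 → (0, 4, 2, 2)  (L[1][0] := 1)
  R2 -= 2*R0 → (0, 3, 0, 0)  (L[2][0] := 2)
  R3 -= 2*R0 → (0, 1, 1, 4)  (L[3][0] := 2)

U[3][3] = 4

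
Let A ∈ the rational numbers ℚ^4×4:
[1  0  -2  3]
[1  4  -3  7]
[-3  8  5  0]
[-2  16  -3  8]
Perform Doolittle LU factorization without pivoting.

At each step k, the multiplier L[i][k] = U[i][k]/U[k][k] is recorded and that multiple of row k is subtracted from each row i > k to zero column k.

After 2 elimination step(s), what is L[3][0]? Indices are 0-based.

L[3][0] = -2

[col 0] pivot 1
  R1 -= 1*R0 → (0, 4, -1, 4)  (L[1][0] := 1)
  R2 -= -3*R0 → (0, 8, -1, 9)  (L[2][0] := -3)
  R3 -= -2*R0 → (0, 16, -7, 14)  (L[3][0] := -2)
[col 1] pivot 4
  R2 -= 2*R1 → (0, 0, 1, 1)  (L[2][1] := 2)
  R3 -= 4*R1 → (0, 0, -3, -2)  (L[3][1] := 4)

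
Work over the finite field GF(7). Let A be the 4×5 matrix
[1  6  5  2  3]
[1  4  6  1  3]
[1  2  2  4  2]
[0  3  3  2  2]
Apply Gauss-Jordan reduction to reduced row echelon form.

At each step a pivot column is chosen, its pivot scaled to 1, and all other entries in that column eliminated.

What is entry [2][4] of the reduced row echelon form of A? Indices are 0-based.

M[2][4] = 4

[1] R0 /= 1  ⇒  (1, 6, 5, 2, 3)
     R1 -= 1·R0  ⇒  (0, 5, 1, 6, 0)
     R2 -= 1·R0  ⇒  (0, 3, 4, 2, 6)
[2] R1 /= 5  ⇒  (0, 1, 3, 4, 0)
     R0 -= 6·R1  ⇒  (1, 0, 1, 6, 3)
     R2 -= 3·R1  ⇒  (0, 0, 2, 4, 6)
     R3 -= 3·R1  ⇒  (0, 0, 1, 4, 2)
[3] R2 /= 2  ⇒  (0, 0, 1, 2, 3)
     R0 -= 1·R2  ⇒  (1, 0, 0, 4, 0)
     R1 -= 3·R2  ⇒  (0, 1, 0, 5, 5)
     R3 -= 1·R2  ⇒  (0, 0, 0, 2, 6)
[4] R3 /= 2  ⇒  (0, 0, 0, 1, 3)
     R0 -= 4·R3  ⇒  (1, 0, 0, 0, 2)
     R1 -= 5·R3  ⇒  (0, 1, 0, 0, 4)
     R2 -= 2·R3  ⇒  (0, 0, 1, 0, 4)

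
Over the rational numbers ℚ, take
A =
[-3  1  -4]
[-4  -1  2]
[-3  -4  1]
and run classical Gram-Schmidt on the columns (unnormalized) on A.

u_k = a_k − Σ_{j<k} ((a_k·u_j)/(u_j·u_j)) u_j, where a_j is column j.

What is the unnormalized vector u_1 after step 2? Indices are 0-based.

u_1 = (73/34, 9/17, -97/34)

Step 1: u_0 = a_0 = (-3, -4, -3).
Step 2: u_1 = a_1 − (13/34)·u_0 = (73/34, 9/17, -97/34).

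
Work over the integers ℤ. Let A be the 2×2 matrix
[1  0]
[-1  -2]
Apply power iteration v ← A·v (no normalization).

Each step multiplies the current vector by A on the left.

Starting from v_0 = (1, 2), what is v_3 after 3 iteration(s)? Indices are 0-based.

v_0 = (1, 2).
v_1 = A·v_0 = (1, -5).
v_2 = A·v_1 = (1, 9).
v_3 = A·v_2 = (1, -19).

v_3 = (1, -19)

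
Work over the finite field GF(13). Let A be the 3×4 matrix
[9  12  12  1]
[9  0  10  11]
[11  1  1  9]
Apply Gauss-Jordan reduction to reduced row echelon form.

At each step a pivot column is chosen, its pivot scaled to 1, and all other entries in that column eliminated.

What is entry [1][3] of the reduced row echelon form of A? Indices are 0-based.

M[1][3] = 10

pivot(0,0)=9: scale R0 → (1, 10, 10, 3)
  clear (1,0): R1 −= (9)R0 → (0, 1, 11, 10)
  clear (2,0): R2 −= (11)R0 → (0, 8, 8, 2)
pivot(1,1)=1: scale R1 → (0, 1, 11, 10)
  clear (0,1): R0 −= (10)R1 → (1, 0, 4, 7)
  clear (2,1): R2 −= (8)R1 → (0, 0, 11, 0)
pivot(2,2)=11: scale R2 → (0, 0, 1, 0)
  clear (0,2): R0 −= (4)R2 → (1, 0, 0, 7)
  clear (1,2): R1 −= (11)R2 → (0, 1, 0, 10)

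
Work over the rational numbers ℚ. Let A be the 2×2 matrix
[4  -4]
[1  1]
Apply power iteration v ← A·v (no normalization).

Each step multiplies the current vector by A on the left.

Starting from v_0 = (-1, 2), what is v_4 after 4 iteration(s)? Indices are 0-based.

v_4 = (-404, -227)

v_0 = (-1, 2).
v_1 = A·v_0 = (-12, 1).
v_2 = A·v_1 = (-52, -11).
v_3 = A·v_2 = (-164, -63).
v_4 = A·v_3 = (-404, -227).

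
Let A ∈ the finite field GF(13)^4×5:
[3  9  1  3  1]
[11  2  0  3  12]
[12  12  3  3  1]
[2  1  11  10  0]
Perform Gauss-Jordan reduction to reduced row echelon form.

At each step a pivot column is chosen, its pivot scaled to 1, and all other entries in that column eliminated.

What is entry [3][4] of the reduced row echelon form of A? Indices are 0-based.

M[3][4] = 6

[1] R0 /= 3  ⇒  (1, 3, 9, 1, 9)
     R1 -= 11·R0  ⇒  (0, 8, 5, 5, 4)
     R2 -= 12·R0  ⇒  (0, 2, 12, 4, 10)
     R3 -= 2·R0  ⇒  (0, 8, 6, 8, 8)
[2] R1 /= 8  ⇒  (0, 1, 12, 12, 7)
     R0 -= 3·R1  ⇒  (1, 0, 12, 4, 1)
     R2 -= 2·R1  ⇒  (0, 0, 1, 6, 9)
     R3 -= 8·R1  ⇒  (0, 0, 1, 3, 4)
[3] R2 /= 1  ⇒  (0, 0, 1, 6, 9)
     R0 -= 12·R2  ⇒  (1, 0, 0, 10, 10)
     R1 -= 12·R2  ⇒  (0, 1, 0, 5, 3)
     R3 -= 1·R2  ⇒  (0, 0, 0, 10, 8)
[4] R3 /= 10  ⇒  (0, 0, 0, 1, 6)
     R0 -= 10·R3  ⇒  (1, 0, 0, 0, 2)
     R1 -= 5·R3  ⇒  (0, 1, 0, 0, 12)
     R2 -= 6·R3  ⇒  (0, 0, 1, 0, 12)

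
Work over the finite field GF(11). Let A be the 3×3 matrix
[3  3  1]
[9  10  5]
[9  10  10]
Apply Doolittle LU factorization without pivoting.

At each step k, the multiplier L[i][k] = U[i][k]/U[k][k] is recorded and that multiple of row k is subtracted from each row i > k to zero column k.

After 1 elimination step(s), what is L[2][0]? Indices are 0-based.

[col 0] pivot 3
  R1 -= 3*R0 → (0, 1, 2)  (L[1][0] := 3)
  R2 -= 3*R0 → (0, 1, 7)  (L[2][0] := 3)

L[2][0] = 3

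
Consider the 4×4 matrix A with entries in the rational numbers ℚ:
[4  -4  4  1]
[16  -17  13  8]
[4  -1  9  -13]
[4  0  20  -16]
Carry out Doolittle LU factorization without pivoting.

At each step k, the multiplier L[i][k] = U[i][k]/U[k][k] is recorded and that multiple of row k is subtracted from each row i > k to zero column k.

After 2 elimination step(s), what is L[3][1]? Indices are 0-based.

Step 1: pivot at (0,0) is 4.
  row1 ← row1 − (4)·row0  ⇒  L[1][0]=4, U row1=(0, -1, -3, 4)
  row2 ← row2 − (1)·row0  ⇒  L[2][0]=1, U row2=(0, 3, 5, -14)
  row3 ← row3 − (1)·row0  ⇒  L[3][0]=1, U row3=(0, 4, 16, -17)
Step 2: pivot at (1,1) is -1.
  row2 ← row2 − (-3)·row1  ⇒  L[2][1]=-3, U row2=(0, 0, -4, -2)
  row3 ← row3 − (-4)·row1  ⇒  L[3][1]=-4, U row3=(0, 0, 4, -1)

L[3][1] = -4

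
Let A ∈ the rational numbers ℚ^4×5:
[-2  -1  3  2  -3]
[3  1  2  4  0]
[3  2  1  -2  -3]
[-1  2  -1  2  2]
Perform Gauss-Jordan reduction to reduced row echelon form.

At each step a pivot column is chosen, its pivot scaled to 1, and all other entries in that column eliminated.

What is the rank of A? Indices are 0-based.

step 1: normalize row 0 (÷-2) = (1, 1/2, -3/2, -1, 3/2)
  row 1: subtract 3×row0 = (0, -1/2, 13/2, 7, -9/2)
  row 2: subtract 3×row0 = (0, 1/2, 11/2, 1, -15/2)
  row 3: subtract -1×row0 = (0, 5/2, -5/2, 1, 7/2)
step 2: normalize row 1 (÷-1/2) = (0, 1, -13, -14, 9)
  row 0: subtract 1/2×row1 = (1, 0, 5, 6, -3)
  row 2: subtract 1/2×row1 = (0, 0, 12, 8, -12)
  row 3: subtract 5/2×row1 = (0, 0, 30, 36, -19)
step 3: normalize row 2 (÷12) = (0, 0, 1, 2/3, -1)
  row 0: subtract 5×row2 = (1, 0, 0, 8/3, 2)
  row 1: subtract -13×row2 = (0, 1, 0, -16/3, -4)
  row 3: subtract 30×row2 = (0, 0, 0, 16, 11)
step 4: normalize row 3 (÷16) = (0, 0, 0, 1, 11/16)
  row 0: subtract 8/3×row3 = (1, 0, 0, 0, 1/6)
  row 1: subtract -16/3×row3 = (0, 1, 0, 0, -1/3)
  row 2: subtract 2/3×row3 = (0, 0, 1, 0, -35/24)

rank = 4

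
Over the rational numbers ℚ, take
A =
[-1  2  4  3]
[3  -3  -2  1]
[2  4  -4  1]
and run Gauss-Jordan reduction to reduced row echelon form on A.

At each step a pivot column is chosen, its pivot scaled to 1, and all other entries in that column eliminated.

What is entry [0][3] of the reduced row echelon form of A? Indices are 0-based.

[1] R0 /= -1  ⇒  (1, -2, -4, -3)
     R1 -= 3·R0  ⇒  (0, 3, 10, 10)
     R2 -= 2·R0  ⇒  (0, 8, 4, 7)
[2] R1 /= 3  ⇒  (0, 1, 10/3, 10/3)
     R0 -= -2·R1  ⇒  (1, 0, 8/3, 11/3)
     R2 -= 8·R1  ⇒  (0, 0, -68/3, -59/3)
[3] R2 /= -68/3  ⇒  (0, 0, 1, 59/68)
     R0 -= 8/3·R2  ⇒  (1, 0, 0, 23/17)
     R1 -= 10/3·R2  ⇒  (0, 1, 0, 15/34)

M[0][3] = 23/17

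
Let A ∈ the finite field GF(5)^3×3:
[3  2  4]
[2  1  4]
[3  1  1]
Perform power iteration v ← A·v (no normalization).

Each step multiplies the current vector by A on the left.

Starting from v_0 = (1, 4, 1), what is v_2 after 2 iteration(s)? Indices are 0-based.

v_2 = (2, 2, 3)

v_0 = (1, 4, 1).
v_1 = A·v_0 = (0, 0, 3).
v_2 = A·v_1 = (2, 2, 3).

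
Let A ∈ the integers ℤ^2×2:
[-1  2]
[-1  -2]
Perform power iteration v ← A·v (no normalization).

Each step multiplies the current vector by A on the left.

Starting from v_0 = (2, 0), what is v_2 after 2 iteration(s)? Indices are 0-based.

v_2 = (-2, 6)

v_0 = (2, 0).
v_1 = A·v_0 = (-2, -2).
v_2 = A·v_1 = (-2, 6).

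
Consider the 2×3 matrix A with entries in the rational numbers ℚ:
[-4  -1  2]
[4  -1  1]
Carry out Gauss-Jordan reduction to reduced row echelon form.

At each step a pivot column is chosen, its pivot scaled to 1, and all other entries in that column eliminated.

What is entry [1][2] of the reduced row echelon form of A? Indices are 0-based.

M[1][2] = -3/2

step 1: normalize row 0 (÷-4) = (1, 1/4, -1/2)
  row 1: subtract 4×row0 = (0, -2, 3)
step 2: normalize row 1 (÷-2) = (0, 1, -3/2)
  row 0: subtract 1/4×row1 = (1, 0, -1/8)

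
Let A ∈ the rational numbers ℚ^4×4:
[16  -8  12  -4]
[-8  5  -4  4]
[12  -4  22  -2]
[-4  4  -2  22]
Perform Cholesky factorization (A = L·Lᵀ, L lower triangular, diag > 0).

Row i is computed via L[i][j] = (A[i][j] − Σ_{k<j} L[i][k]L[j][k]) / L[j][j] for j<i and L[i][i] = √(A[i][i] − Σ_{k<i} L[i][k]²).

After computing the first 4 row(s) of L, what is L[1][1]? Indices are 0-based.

Step 1: L[0][0] = √(16) = 4.
  L[1][0] = (-8) / L[0][0] = -2.
Step 2: L[1][1] = √(1) = 1.
  L[2][0] = (12) / L[0][0] = 3.
  L[2][1] = (2) / L[1][1] = 2.
Step 3: L[2][2] = √(9) = 3.
  L[3][0] = (-4) / L[0][0] = -1.
  L[3][1] = (2) / L[1][1] = 2.
  L[3][2] = (-3) / L[2][2] = -1.
Step 4: L[3][3] = √(16) = 4.

L[1][1] = 1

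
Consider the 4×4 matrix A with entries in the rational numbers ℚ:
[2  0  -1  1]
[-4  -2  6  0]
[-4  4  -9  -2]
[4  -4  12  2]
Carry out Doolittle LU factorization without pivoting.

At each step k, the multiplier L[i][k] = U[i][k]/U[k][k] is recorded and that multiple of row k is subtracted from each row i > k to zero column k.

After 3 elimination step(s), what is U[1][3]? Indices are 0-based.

U[1][3] = 2

[col 0] pivot 2
  R1 -= -2*R0 → (0, -2, 4, 2)  (L[1][0] := -2)
  R2 -= -2*R0 → (0, 4, -11, 0)  (L[2][0] := -2)
  R3 -= 2*R0 → (0, -4, 14, 0)  (L[3][0] := 2)
[col 1] pivot -2
  R2 -= -2*R1 → (0, 0, -3, 4)  (L[2][1] := -2)
  R3 -= 2*R1 → (0, 0, 6, -4)  (L[3][1] := 2)
[col 2] pivot -3
  R3 -= -2*R2 → (0, 0, 0, 4)  (L[3][2] := -2)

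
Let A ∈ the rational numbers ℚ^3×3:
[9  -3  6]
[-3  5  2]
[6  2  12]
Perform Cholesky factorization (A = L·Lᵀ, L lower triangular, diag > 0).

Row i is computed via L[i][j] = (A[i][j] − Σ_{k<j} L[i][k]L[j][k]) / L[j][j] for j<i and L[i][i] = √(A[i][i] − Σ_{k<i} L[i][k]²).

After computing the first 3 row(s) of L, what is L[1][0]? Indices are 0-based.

L[1][0] = -1

Step 1: L[0][0] = √(9) = 3.
  L[1][0] = (-3) / L[0][0] = -1.
Step 2: L[1][1] = √(4) = 2.
  L[2][0] = (6) / L[0][0] = 2.
  L[2][1] = (4) / L[1][1] = 2.
Step 3: L[2][2] = √(4) = 2.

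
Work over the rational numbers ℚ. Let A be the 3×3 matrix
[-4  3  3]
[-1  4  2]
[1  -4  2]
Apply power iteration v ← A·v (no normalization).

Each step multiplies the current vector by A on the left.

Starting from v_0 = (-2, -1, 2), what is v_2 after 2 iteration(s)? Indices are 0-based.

v_2 = (-20, 9, 15)

v_0 = (-2, -1, 2).
v_1 = A·v_0 = (11, 2, 6).
v_2 = A·v_1 = (-20, 9, 15).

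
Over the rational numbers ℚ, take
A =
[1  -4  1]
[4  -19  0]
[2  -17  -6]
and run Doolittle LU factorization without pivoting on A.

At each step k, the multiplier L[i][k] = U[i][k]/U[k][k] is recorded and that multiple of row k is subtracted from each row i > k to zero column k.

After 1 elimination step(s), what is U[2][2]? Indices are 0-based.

U[2][2] = -8

[col 0] pivot 1
  R1 -= 4*R0 → (0, -3, -4)  (L[1][0] := 4)
  R2 -= 2*R0 → (0, -9, -8)  (L[2][0] := 2)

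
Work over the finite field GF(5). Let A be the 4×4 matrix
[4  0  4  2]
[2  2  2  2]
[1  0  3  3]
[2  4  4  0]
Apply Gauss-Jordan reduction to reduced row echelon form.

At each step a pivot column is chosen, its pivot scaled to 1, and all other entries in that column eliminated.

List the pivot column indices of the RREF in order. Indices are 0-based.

pivot columns: 0, 1, 2, 3

pivot(0,0)=4: scale R0 → (1, 0, 1, 3)
  clear (1,0): R1 −= (2)R0 → (0, 2, 0, 1)
  clear (2,0): R2 −= (1)R0 → (0, 0, 2, 0)
  clear (3,0): R3 −= (2)R0 → (0, 4, 2, 4)
pivot(1,1)=2: scale R1 → (0, 1, 0, 3)
  clear (3,1): R3 −= (4)R1 → (0, 0, 2, 2)
pivot(2,2)=2: scale R2 → (0, 0, 1, 0)
  clear (0,2): R0 −= (1)R2 → (1, 0, 0, 3)
  clear (3,2): R3 −= (2)R2 → (0, 0, 0, 2)
pivot(3,3)=2: scale R3 → (0, 0, 0, 1)
  clear (0,3): R0 −= (3)R3 → (1, 0, 0, 0)
  clear (1,3): R1 −= (3)R3 → (0, 1, 0, 0)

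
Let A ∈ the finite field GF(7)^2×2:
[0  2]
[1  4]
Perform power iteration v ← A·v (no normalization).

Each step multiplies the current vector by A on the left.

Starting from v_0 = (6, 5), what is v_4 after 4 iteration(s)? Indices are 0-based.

v_0 = (6, 5).
v_1 = A·v_0 = (3, 5).
v_2 = A·v_1 = (3, 2).
v_3 = A·v_2 = (4, 4).
v_4 = A·v_3 = (1, 6).

v_4 = (1, 6)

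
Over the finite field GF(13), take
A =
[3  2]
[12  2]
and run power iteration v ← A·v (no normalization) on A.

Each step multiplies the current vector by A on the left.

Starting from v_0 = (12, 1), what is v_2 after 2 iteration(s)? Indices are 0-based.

v_2 = (3, 7)

v_0 = (12, 1).
v_1 = A·v_0 = (12, 3).
v_2 = A·v_1 = (3, 7).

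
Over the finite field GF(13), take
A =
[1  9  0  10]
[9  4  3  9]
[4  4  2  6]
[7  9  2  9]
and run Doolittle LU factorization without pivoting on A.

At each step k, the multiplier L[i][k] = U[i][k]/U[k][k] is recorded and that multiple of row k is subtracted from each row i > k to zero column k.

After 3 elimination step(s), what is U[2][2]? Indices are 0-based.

[col 0] pivot 1
  R1 -= 9*R0 → (0, 1, 3, 10)  (L[1][0] := 9)
  R2 -= 4*R0 → (0, 7, 2, 5)  (L[2][0] := 4)
  R3 -= 7*R0 → (0, 11, 2, 4)  (L[3][0] := 7)
[col 1] pivot 1
  R2 -= 7*R1 → (0, 0, 7, 0)  (L[2][1] := 7)
  R3 -= 11*R1 → (0, 0, 8, 11)  (L[3][1] := 11)
[col 2] pivot 7
  R3 -= 3*R2 → (0, 0, 0, 11)  (L[3][2] := 3)

U[2][2] = 7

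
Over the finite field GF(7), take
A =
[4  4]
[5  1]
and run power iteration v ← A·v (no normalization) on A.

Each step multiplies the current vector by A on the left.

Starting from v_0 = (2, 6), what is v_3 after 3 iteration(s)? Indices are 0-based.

v_0 = (2, 6).
v_1 = A·v_0 = (4, 2).
v_2 = A·v_1 = (3, 1).
v_3 = A·v_2 = (2, 2).

v_3 = (2, 2)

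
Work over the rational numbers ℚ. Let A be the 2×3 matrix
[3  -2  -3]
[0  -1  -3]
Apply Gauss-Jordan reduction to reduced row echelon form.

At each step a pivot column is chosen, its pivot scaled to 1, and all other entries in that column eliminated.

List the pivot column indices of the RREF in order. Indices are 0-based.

pivot(0,0)=3: scale R0 → (1, -2/3, -1)
pivot(1,1)=-1: scale R1 → (0, 1, 3)
  clear (0,1): R0 −= (-2/3)R1 → (1, 0, 1)

pivot columns: 0, 1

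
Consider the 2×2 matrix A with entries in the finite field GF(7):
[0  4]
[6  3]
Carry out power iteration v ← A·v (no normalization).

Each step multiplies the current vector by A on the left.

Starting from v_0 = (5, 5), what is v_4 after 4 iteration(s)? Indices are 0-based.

v_0 = (5, 5).
v_1 = A·v_0 = (6, 3).
v_2 = A·v_1 = (5, 3).
v_3 = A·v_2 = (5, 4).
v_4 = A·v_3 = (2, 0).

v_4 = (2, 0)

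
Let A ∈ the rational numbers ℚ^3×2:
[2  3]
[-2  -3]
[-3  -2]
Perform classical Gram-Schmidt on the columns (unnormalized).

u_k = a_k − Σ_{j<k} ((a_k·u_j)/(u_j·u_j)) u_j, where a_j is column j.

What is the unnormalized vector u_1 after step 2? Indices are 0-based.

Step 1: u_0 = a_0 = (2, -2, -3).
Step 2: u_1 = a_1 − (18/17)·u_0 = (15/17, -15/17, 20/17).

u_1 = (15/17, -15/17, 20/17)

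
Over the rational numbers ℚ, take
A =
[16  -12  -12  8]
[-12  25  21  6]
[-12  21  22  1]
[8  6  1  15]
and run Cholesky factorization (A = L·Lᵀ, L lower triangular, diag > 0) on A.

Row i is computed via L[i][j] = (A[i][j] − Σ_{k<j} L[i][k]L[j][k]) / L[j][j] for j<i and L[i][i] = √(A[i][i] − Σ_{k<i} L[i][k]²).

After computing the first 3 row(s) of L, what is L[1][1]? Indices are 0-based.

Step 1: L[0][0] = √(16) = 4.
  L[1][0] = (-12) / L[0][0] = -3.
Step 2: L[1][1] = √(16) = 4.
  L[2][0] = (-12) / L[0][0] = -3.
  L[2][1] = (12) / L[1][1] = 3.
Step 3: L[2][2] = √(4) = 2.

L[1][1] = 4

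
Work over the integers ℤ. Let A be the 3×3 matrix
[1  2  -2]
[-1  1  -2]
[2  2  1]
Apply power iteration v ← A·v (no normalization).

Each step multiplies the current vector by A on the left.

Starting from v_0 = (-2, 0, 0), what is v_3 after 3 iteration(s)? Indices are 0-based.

v_3 = (42, 10, 40)

v_0 = (-2, 0, 0).
v_1 = A·v_0 = (-2, 2, -4).
v_2 = A·v_1 = (10, 12, -4).
v_3 = A·v_2 = (42, 10, 40).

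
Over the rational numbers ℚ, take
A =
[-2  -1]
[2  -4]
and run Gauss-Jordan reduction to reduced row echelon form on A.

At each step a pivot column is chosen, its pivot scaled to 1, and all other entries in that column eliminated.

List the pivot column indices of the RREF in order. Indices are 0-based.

step 1: normalize row 0 (÷-2) = (1, 1/2)
  row 1: subtract 2×row0 = (0, -5)
step 2: normalize row 1 (÷-5) = (0, 1)
  row 0: subtract 1/2×row1 = (1, 0)

pivot columns: 0, 1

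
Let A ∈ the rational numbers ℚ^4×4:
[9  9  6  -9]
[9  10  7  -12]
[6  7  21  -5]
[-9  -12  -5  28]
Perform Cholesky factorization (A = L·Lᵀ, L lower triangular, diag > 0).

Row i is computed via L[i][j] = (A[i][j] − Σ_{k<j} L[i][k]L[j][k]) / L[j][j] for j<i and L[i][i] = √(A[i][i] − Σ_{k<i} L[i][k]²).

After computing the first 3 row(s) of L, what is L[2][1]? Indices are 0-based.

Step 1: L[0][0] = √(9) = 3.
  L[1][0] = (9) / L[0][0] = 3.
Step 2: L[1][1] = √(1) = 1.
  L[2][0] = (6) / L[0][0] = 2.
  L[2][1] = (1) / L[1][1] = 1.
Step 3: L[2][2] = √(16) = 4.

L[2][1] = 1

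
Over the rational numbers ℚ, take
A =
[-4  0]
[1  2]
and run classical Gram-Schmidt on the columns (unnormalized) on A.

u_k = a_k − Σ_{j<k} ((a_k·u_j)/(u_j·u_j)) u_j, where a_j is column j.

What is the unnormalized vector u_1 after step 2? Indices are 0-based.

Step 1: u_0 = a_0 = (-4, 1).
Step 2: u_1 = a_1 − (2/17)·u_0 = (8/17, 32/17).

u_1 = (8/17, 32/17)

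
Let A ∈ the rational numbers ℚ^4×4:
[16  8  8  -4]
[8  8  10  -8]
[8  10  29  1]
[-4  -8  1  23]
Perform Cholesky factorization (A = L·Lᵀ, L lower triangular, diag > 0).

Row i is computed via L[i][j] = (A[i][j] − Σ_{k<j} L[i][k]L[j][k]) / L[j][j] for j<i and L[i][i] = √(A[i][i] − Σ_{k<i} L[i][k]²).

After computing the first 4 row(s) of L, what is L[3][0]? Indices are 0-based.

Step 1: L[0][0] = √(16) = 4.
  L[1][0] = (8) / L[0][0] = 2.
Step 2: L[1][1] = √(4) = 2.
  L[2][0] = (8) / L[0][0] = 2.
  L[2][1] = (6) / L[1][1] = 3.
Step 3: L[2][2] = √(16) = 4.
  L[3][0] = (-4) / L[0][0] = -1.
  L[3][1] = (-6) / L[1][1] = -3.
  L[3][2] = (12) / L[2][2] = 3.
Step 4: L[3][3] = √(4) = 2.

L[3][0] = -1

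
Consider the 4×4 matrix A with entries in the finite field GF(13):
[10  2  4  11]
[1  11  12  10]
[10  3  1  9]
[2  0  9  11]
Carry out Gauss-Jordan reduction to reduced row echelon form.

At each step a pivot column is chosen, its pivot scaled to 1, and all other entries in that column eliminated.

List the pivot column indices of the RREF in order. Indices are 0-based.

pivot columns: 0, 1, 2, 3

[1] R0 /= 10  ⇒  (1, 8, 3, 5)
     R1 -= 1·R0  ⇒  (0, 3, 9, 5)
     R2 -= 10·R0  ⇒  (0, 1, 10, 11)
     R3 -= 2·R0  ⇒  (0, 10, 3, 1)
[2] R1 /= 3  ⇒  (0, 1, 3, 6)
     R0 -= 8·R1  ⇒  (1, 0, 5, 9)
     R2 -= 1·R1  ⇒  (0, 0, 7, 5)
     R3 -= 10·R1  ⇒  (0, 0, 12, 6)
[3] R2 /= 7  ⇒  (0, 0, 1, 10)
     R0 -= 5·R2  ⇒  (1, 0, 0, 11)
     R1 -= 3·R2  ⇒  (0, 1, 0, 2)
     R3 -= 12·R2  ⇒  (0, 0, 0, 3)
[4] R3 /= 3  ⇒  (0, 0, 0, 1)
     R0 -= 11·R3  ⇒  (1, 0, 0, 0)
     R1 -= 2·R3  ⇒  (0, 1, 0, 0)
     R2 -= 10·R3  ⇒  (0, 0, 1, 0)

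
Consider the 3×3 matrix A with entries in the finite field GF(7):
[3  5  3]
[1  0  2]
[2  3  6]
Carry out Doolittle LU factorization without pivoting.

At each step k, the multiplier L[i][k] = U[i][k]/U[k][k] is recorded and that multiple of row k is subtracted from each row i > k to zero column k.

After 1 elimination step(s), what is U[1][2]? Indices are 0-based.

[col 0] pivot 3
  R1 -= 5*R0 → (0, 3, 1)  (L[1][0] := 5)
  R2 -= 3*R0 → (0, 2, 4)  (L[2][0] := 3)

U[1][2] = 1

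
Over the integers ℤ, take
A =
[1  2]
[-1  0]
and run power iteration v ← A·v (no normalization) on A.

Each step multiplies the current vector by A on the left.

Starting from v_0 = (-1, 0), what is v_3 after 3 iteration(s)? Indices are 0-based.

v_0 = (-1, 0).
v_1 = A·v_0 = (-1, 1).
v_2 = A·v_1 = (1, 1).
v_3 = A·v_2 = (3, -1).

v_3 = (3, -1)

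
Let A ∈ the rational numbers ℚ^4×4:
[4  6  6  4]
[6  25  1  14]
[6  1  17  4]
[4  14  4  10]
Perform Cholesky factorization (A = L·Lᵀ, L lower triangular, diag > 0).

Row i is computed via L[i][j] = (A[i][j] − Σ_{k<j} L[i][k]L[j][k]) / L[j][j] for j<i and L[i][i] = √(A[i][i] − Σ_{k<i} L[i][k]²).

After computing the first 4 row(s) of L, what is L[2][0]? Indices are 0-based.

L[2][0] = 3

Step 1: L[0][0] = √(4) = 2.
  L[1][0] = (6) / L[0][0] = 3.
Step 2: L[1][1] = √(16) = 4.
  L[2][0] = (6) / L[0][0] = 3.
  L[2][1] = (-8) / L[1][1] = -2.
Step 3: L[2][2] = √(4) = 2.
  L[3][0] = (4) / L[0][0] = 2.
  L[3][1] = (8) / L[1][1] = 2.
  L[3][2] = (2) / L[2][2] = 1.
Step 4: L[3][3] = √(1) = 1.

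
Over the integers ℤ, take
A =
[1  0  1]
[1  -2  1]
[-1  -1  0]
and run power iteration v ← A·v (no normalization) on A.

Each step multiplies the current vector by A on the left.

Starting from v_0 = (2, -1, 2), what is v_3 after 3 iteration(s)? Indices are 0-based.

v_0 = (2, -1, 2).
v_1 = A·v_0 = (4, 6, -1).
v_2 = A·v_1 = (3, -9, -10).
v_3 = A·v_2 = (-7, 11, 6).

v_3 = (-7, 11, 6)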